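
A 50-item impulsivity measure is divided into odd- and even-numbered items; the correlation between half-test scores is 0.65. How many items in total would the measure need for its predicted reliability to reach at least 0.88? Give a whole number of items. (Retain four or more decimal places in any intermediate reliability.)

99

r_full = 2(0.65)/(1 + 0.65) = 0.7879
Solve Spearman-Brown for n: n = 0.88(1 − 0.7879) / [0.7879(1 − 0.88)] = 1.9741
Items = 1.9741 × 50 ≈ 98.70 → 99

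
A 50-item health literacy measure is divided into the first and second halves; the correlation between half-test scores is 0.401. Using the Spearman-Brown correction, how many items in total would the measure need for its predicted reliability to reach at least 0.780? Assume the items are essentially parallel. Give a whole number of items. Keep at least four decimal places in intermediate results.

r_full = 2(0.401)/(1 + 0.401) = 0.5724
Solve Spearman-Brown for n: n = 0.780(1 − 0.5724) / [0.5724(1 − 0.780)] = 2.6486
Required items = 2.6486 × 50 = 132.43, so 133 items.

133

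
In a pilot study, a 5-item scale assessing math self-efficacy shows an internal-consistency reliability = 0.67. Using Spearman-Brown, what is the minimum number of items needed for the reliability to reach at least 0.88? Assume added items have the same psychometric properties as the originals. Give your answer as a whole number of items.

19

Spearman-Brown solved for the length factor n:
n = r_target (1 − r_old) / [ r_old (1 − r_target) ]
n = 0.88 × (1 − 0.67) / [ 0.67 × (1 − 0.88) ]
n = 0.2904 / 0.0804 ≈ 3.6119
3.6119 × 5 = 18.06 → 19 items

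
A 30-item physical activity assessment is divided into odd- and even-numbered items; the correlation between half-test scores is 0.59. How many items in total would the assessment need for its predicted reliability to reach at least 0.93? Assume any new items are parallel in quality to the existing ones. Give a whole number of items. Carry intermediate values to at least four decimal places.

Corrected full-test reliability: r_full = 2 × 0.59 / (1 + 0.59) ≈ 0.7421
n = r_tgt(1 − r_full) / [r_full(1 − r_tgt)] = 0.93 × 0.2579 / (0.7421 × 0.07) ≈ 4.6171
Required items = 4.6171 × 30 = 138.51, so 139 items.

139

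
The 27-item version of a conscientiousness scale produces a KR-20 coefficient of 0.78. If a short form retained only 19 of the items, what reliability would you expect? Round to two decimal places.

The new length is 19/27 = 0.7037 times the old.
Spearman-Brown: r_new = n·r / (1 + (n − 1)·r)
r_new = (0.7037 × 0.78) / (1 + (0.7037 − 1) × 0.78)
r_new = 0.5489 / 0.7689 ≈ 0.7139

0.71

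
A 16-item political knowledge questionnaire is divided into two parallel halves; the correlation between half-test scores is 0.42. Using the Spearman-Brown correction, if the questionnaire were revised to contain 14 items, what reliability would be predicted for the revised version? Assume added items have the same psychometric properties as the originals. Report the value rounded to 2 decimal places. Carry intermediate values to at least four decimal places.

Spearman-Brown correction (n = 2): r_full = 2·0.42/(1 + 0.42) = 0.5915
Length factor from 16 to 14 items: n = 14/16 = 0.8750
r_new = n·r_full / (1 + (n − 1)·r_full) = 0.5176 / 0.9261 ≈ 0.5589

0.56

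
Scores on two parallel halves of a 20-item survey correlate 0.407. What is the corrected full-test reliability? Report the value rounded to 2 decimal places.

0.58

Apply the Spearman-Brown correction with n = 2:
r_full = 2(0.407) / (1 + 0.407)
       = 0.8140 / 1.4070 = 0.5785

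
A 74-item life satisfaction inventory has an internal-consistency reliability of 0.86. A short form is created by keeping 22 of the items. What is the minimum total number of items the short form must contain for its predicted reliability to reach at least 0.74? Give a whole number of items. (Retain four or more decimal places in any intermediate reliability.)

35

Short-form reliability: n = 22/74 = 0.2973; r_22 = n·r/(1+(n−1)r) ≈ 0.6462
Then solve for n' with r_old = 0.6462, r_target = 0.74: n' = 0.74(1 − 0.6462)/[0.6462(1 − 0.74)] = 1.5583
Total items = 1.5583 × 22 = 34.28, rounded up to 35.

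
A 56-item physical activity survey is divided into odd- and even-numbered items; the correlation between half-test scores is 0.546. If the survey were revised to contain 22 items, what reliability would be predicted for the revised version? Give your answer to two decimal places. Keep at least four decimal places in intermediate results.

0.49

First correct the split-half correlation to full-test reliability: r_full = 2 × 0.546 / (1 + 0.546) ≈ 0.7063
Then adjust to 22 items: n = 22/56 = 0.3929
r_new = n·r_full / (1 + (n − 1)·r_full) = 0.2775 / 0.5712 ≈ 0.4858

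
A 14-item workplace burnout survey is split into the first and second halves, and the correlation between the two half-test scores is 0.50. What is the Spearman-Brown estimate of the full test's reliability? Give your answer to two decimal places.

Each half is half the length of the full test, so the full test is n = 2 times a half.
r_full = 2r_hh / (1 + r_hh) = 2 × 0.50 / (1 + 0.50)
       = 1.0000 / 1.5000 = 0.6667

0.67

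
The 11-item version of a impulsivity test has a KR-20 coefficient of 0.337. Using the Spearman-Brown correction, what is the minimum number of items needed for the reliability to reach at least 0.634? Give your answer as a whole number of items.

38

n = 0.634 × (1 − 0.337) / [ 0.337 × (1 − 0.634) ]
n = 0.420342 / 0.123342 ≈ 3.4079
Items needed = n × 11 = 3.4079 × 11 ≈ 37.49 → round up to 38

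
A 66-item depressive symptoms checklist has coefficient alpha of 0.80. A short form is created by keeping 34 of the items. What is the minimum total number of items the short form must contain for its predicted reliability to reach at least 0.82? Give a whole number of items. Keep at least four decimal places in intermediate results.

First, r for the 34-item form: n = 34/66 = 0.5152, so r_34 = 0.5152·0.80/(1 + (0.5152 − 1)·0.80) = 0.6733
Then solve for n' with r_old = 0.6733, r_target = 0.82: n' = 0.82(1 − 0.6733)/[0.6733(1 − 0.82)] = 2.2105
Items = 2.2105 × 34 ≈ 75.16 → 76

76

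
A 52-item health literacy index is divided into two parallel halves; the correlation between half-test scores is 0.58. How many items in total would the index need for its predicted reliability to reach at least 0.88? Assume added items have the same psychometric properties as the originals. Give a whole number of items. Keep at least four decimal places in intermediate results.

139

Corrected full-test reliability: r_full = 2 × 0.58 / (1 + 0.58) ≈ 0.7342
n = r_tgt(1 − r_full) / [r_full(1 − r_tgt)] = 0.88 × 0.2658 / (0.7342 × 0.12) ≈ 2.6549
Required items = 2.6549 × 52 = 138.05, so 139 items.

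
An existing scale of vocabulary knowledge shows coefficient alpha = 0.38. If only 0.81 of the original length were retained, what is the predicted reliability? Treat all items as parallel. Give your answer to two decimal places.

0.33

Apply the Spearman-Brown prophecy formula, r' = nr / [1 + (n − 1)r]:
r_new = 0.81·0.38 / [1 + (0.81 − 1)·0.38]
r_new = 0.3078 / 0.9278 ≈ 0.3318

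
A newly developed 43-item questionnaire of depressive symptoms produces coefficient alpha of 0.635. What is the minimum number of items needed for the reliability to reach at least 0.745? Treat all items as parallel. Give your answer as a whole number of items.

73

Spearman-Brown solved for the length factor n:
n = r_target (1 − r_old) / [ r_old (1 − r_target) ]
n = [0.745 × 0.365] / [0.635 × 0.255]
n = 0.271925 / 0.161925 ≈ 1.6793
So the test needs 1.6793 × 43 ≈ 72.21 items; rounding up, 73.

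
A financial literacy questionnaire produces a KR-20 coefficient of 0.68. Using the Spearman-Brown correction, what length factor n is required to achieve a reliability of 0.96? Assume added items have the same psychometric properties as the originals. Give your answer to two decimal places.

Spearman-Brown solved for the length factor n:
n = r_target (1 − r_old) / [ r_old (1 − r_target) ]
n = 0.96 × (1 − 0.68) / [ 0.68 × (1 − 0.96) ]
n = 0.3072 / 0.0272 ≈ 11.2941

11.29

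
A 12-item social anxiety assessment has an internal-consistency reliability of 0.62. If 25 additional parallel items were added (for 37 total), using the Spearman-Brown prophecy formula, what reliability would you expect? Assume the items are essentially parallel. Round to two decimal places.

The new length is 37/12 = 3.0833 times the old.
By Spearman-Brown, r_new = n r / (1 + (n − 1) r).
r_new = 3.0833·0.62 / [1 + (3.0833 − 1)·0.62]
r_new = 1.9116 / 2.2916 ≈ 0.8342

0.83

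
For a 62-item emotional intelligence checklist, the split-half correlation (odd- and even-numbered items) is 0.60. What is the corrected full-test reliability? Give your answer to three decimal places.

0.750

The full test is twice the length of either half (n = 2).
r_full = 2r_hh / (1 + r_hh) = 2 × 0.60 / (1 + 0.60)
       = 1.2000 / 1.6000 = 0.7500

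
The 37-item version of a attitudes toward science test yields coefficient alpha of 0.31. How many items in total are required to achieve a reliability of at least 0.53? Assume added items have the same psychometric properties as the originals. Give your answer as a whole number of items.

93

Spearman-Brown solved for the length factor n:
n = r_target (1 − r_old) / [ r_old (1 − r_target) ]
n = [0.53 × 0.69] / [0.31 × 0.47]
  = 0.3657 / 0.1457 = 2.5100
2.5100 × 37 = 92.87 → 93 items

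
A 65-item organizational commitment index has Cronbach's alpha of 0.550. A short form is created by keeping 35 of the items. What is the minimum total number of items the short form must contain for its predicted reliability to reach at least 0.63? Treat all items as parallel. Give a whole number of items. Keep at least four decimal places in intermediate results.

First, r for the 35-item form: n = 35/65 = 0.5385, so r_35 = 0.5385·0.550/(1 + (0.5385 − 1)·0.550) = 0.3969
Then solve for n' with r_old = 0.3969, r_target = 0.63: n' = 0.63(1 − 0.3969)/[0.3969(1 − 0.63)] = 2.5873
Items = 2.5873 × 35 ≈ 90.56 → 91

91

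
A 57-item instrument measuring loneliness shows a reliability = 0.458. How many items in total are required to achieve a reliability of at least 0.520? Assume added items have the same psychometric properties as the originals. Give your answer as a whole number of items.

74

Rearranging the Spearman-Brown formula for n,
n = r*(1 − r) / [ r (1 − r*) ]
n = 0.520(1 − 0.458) / [0.458(1 − 0.520)]
n = 0.281840 / 0.219840 ≈ 1.2820
Items needed = n × 57 = 1.2820 × 57 ≈ 73.07 → round up to 74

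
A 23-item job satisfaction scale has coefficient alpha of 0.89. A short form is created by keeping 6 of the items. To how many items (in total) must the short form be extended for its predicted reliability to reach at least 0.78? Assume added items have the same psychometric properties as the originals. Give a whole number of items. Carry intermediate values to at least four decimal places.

11

First, r for the 6-item form: n = 6/23 = 0.2609, so r_6 = 0.2609·0.89/(1 + (0.2609 − 1)·0.89) = 0.6786
Then solve for n' with r_old = 0.6786, r_target = 0.78: n' = 0.78(1 − 0.6786)/[0.6786(1 − 0.78)] = 1.6792
Items = 1.6792 × 6 ≈ 10.08 → 11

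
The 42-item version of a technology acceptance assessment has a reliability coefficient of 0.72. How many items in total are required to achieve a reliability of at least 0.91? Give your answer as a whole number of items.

166

Invert Spearman-Brown to solve for n:
n = r*(1 − r) / [ r (1 − r*) ]
n = 0.91 × (1 − 0.72) / [ 0.72 × (1 − 0.91) ]
  = 0.2548 / 0.0648 = 3.9321
Items needed = n × 42 = 3.9321 × 42 ≈ 165.15 → round up to 166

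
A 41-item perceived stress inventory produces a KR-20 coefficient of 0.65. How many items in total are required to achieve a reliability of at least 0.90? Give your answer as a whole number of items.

199

Spearman-Brown solved for the length factor n:
n = r*(1 − r) / [ r (1 − r*) ]
n = 0.90 × (1 − 0.65) / [ 0.65 × (1 − 0.90) ]
  = 0.3150 / 0.0650 = 4.8462
4.8462 × 41 = 198.69 → 199 items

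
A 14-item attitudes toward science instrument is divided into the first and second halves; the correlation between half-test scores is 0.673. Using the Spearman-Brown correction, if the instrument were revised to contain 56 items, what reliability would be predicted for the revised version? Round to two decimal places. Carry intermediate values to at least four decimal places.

First correct the split-half correlation to full-test reliability: r_full = 2 × 0.673 / (1 + 0.673) ≈ 0.8045
Length factor from 14 to 56 items: n = 56/14 = 4.0000
r_new = n·r_full / (1 + (n − 1)·r_full) = 3.2180 / 3.4135 ≈ 0.9427

0.94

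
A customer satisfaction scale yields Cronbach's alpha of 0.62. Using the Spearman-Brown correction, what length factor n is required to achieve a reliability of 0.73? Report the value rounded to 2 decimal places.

Rearranging the Spearman-Brown formula for n,
n = r_target (1 − r_old) / [ r_old (1 − r_target) ]
n = [0.73 × 0.38] / [0.62 × 0.27]
n = 0.2774 / 0.1674 ≈ 1.6571

1.66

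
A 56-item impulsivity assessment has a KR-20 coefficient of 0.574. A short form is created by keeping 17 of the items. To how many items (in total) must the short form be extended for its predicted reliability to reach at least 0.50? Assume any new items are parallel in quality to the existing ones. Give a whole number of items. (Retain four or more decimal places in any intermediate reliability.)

Short-form reliability: n = 17/56 = 0.3036; r_17 = n·r/(1+(n−1)r) ≈ 0.2903
Length factor from the short form to reach 0.50: n' = 0.50(1 − 0.2903) / [0.2903(1 − 0.50)] ≈ 2.4447
Total items = 2.4447 × 17 = 41.56, rounded up to 42.

42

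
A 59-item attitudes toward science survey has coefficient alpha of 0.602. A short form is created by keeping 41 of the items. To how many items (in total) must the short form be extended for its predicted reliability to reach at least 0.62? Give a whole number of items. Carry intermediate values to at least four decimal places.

64

First, r for the 41-item form: n = 41/59 = 0.6949, so r_41 = 0.6949·0.602/(1 + (0.6949 − 1)·0.602) = 0.5125
Length factor from the short form to reach 0.62: n' = 0.62(1 − 0.5125) / [0.5125(1 − 0.62)] ≈ 1.5520
Total items = 1.5520 × 41 = 63.63, rounded up to 64.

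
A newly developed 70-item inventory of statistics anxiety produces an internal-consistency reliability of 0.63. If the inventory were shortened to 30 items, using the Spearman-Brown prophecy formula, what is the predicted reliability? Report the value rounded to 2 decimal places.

The new length is 30/70 = 0.4286 times the old.
r_new = (0.4286 × 0.63) / (1 + (0.4286 − 1) × 0.63)
     = 0.2700 / 0.6400 = 0.4219

0.42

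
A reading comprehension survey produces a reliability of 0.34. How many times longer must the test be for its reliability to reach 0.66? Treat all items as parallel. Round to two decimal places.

3.77

n = 0.66(1 − 0.34) / [0.34(1 − 0.66)]
n = 0.4356 / 0.1156 ≈ 3.7682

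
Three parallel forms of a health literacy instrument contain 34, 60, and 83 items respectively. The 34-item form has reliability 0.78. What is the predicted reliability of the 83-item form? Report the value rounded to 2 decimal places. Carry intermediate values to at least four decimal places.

0.90

Only the ratio of lengths matters: n = 83/34 = 2.4412
r_{83} = n·r / (1 + (n − 1)·r) = 1.9041 / 2.1241 ≈ 0.8964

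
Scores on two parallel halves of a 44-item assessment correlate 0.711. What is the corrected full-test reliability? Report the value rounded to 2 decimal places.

0.83

Each half is half the length of the full test, so the full test is n = 2 times a half.
r_full = 2r_hh / (1 + r_hh) = 2 × 0.711 / (1 + 0.711)
r_full = 1.4220 / 1.7110 ≈ 0.8311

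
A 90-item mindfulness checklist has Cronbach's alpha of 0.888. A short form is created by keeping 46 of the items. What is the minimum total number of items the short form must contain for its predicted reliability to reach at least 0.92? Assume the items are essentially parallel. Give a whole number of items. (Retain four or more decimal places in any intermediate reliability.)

First, r for the 46-item form: n = 46/90 = 0.5111, so r_46 = 0.5111·0.888/(1 + (0.5111 − 1)·0.888) = 0.8021
Length factor from the short form to reach 0.92: n' = 0.92(1 − 0.8021) / [0.8021(1 − 0.92)] ≈ 2.8374
Total items = 2.8374 × 46 = 130.52, rounded up to 131.

131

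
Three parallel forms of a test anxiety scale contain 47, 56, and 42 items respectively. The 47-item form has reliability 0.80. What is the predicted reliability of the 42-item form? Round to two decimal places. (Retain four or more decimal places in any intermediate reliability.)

0.78

Only the ratio of lengths matters: n = 42/47 = 0.8936
r_{42} = n·r / (1 + (n − 1)·r) = 0.7149 / 0.9149 ≈ 0.7814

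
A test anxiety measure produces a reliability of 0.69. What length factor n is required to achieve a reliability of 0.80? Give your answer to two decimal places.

n = 0.80 × (1 − 0.69) / [ 0.69 × (1 − 0.80) ]
n = 0.2480 / 0.1380 ≈ 1.7971

1.80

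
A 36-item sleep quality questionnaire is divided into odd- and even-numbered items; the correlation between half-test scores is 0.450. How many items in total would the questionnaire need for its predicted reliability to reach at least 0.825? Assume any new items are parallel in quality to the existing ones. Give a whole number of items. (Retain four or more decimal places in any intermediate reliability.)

Corrected full-test reliability: r_full = 2 × 0.450 / (1 + 0.450) ≈ 0.6207
n = r_tgt(1 − r_full) / [r_full(1 − r_tgt)] = 0.825 × 0.3793 / (0.6207 × 0.175) ≈ 2.8808
Required items = 2.8808 × 36 = 103.71, so 104 items.

104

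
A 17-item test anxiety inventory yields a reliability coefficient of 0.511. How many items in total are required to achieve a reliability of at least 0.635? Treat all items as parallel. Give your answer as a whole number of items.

29

Invert Spearman-Brown to solve for n:
n = r*(1 − r) / [ r (1 − r*) ]
n = 0.635 × (1 − 0.511) / [ 0.511 × (1 − 0.635) ]
  = 0.310515 / 0.186515 = 1.6648
1.6648 × 17 = 28.30 → 29 items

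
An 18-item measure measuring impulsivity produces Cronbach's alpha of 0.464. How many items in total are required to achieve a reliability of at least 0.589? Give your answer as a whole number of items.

30

n = 0.589(1 − 0.464) / [0.464(1 − 0.589)]
n = 0.315704 / 0.190704 ≈ 1.6555
Items needed = n × 18 = 1.6555 × 18 ≈ 29.80 → round up to 30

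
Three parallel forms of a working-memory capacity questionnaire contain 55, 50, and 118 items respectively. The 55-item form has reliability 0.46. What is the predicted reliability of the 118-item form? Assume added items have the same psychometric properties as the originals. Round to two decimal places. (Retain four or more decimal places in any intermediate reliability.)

The 50-item form is not needed; work directly from the 55-item form with n = 118/55 = 2.1455.
r_{118} = n·r / (1 + (n − 1)·r) = 0.9869 / 1.5269 ≈ 0.6463

0.65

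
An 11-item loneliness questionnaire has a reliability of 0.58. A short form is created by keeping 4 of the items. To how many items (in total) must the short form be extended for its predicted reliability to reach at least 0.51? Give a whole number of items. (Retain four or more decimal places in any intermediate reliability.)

9

First, r for the 4-item form: n = 4/11 = 0.3636, so r_4 = 0.3636·0.58/(1 + (0.3636 − 1)·0.58) = 0.3343
Length factor from the short form to reach 0.51: n' = 0.51(1 − 0.3343) / [0.3343(1 − 0.51)] ≈ 2.0726
Total items = 2.0726 × 4 = 8.29, rounded up to 9.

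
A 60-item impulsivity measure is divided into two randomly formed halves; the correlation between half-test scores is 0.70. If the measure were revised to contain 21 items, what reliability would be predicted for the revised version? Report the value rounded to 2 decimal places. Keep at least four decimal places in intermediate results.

0.62

Spearman-Brown correction (n = 2): r_full = 2·0.70/(1 + 0.70) = 0.8235
Length factor from 60 to 21 items: n = 21/60 = 0.3500
r_new = n·r_full / (1 + (n − 1)·r_full) = 0.2882 / 0.4647 ≈ 0.6202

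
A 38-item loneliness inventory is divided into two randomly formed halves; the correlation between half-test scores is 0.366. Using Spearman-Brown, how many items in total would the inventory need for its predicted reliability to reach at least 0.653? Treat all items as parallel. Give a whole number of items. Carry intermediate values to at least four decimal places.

Corrected full-test reliability: r_full = 2 × 0.366 / (1 + 0.366) ≈ 0.5359
Solve Spearman-Brown for n: n = 0.653(1 − 0.5359) / [0.5359(1 − 0.653)] = 1.6297
Required items = 1.6297 × 38 = 61.93, so 62 items.

62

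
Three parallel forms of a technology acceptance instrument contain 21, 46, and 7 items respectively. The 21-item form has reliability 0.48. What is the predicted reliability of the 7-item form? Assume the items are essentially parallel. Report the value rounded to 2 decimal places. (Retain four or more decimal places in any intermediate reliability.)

Only the ratio of lengths matters: n = 7/21 = 0.3333
r_{7} = n·r / (1 + (n − 1)·r) = 0.1600 / 0.6800 ≈ 0.2353

0.24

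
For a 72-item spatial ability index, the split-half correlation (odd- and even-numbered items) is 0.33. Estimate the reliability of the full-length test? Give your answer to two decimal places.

0.50

The full test is twice the length of either half (n = 2).
r_full = 2(0.33) / (1 + 0.33)
r_full = 0.6600 / 1.3300 ≈ 0.4962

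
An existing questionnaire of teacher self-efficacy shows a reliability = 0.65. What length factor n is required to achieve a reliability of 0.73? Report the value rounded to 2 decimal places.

1.46

Invert Spearman-Brown to solve for n:
n = r_target (1 − r_old) / [ r_old (1 − r_target) ]
n = 0.73(1 − 0.65) / [0.65(1 − 0.73)]
  = 0.2555 / 0.1755 = 1.4558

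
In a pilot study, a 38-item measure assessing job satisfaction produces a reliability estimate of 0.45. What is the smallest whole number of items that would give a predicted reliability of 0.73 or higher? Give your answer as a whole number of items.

126

n = 0.73(1 − 0.45) / [0.45(1 − 0.73)]
n = 0.4015 / 0.1215 ≈ 3.3045
Items needed = n × 38 = 3.3045 × 38 ≈ 125.57 → round up to 126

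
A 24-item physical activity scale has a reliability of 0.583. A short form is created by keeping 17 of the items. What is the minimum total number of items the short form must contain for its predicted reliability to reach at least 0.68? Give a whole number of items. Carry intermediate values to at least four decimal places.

37

Short-form reliability: n = 17/24 = 0.7083; r_17 = n·r/(1+(n−1)r) ≈ 0.4976
Length factor from the short form to reach 0.68: n' = 0.68(1 − 0.4976) / [0.4976(1 − 0.68)] ≈ 2.1455
Total items = 2.1455 × 17 = 36.47, rounded up to 37.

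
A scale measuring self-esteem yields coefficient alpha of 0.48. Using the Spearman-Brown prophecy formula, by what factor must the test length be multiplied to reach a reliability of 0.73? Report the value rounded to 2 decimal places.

n = 0.73(1 − 0.48) / [0.48(1 − 0.73)]
n = 0.3796 / 0.1296 ≈ 2.9290

2.93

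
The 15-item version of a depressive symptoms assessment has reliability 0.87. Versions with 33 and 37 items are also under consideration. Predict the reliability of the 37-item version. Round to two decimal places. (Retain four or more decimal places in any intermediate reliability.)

0.94

The 33-item form is not needed; work directly from the 15-item form with n = 37/15 = 2.4667.
r_{37} = n·r / (1 + (n − 1)·r) = 2.1460 / 2.2760 ≈ 0.9429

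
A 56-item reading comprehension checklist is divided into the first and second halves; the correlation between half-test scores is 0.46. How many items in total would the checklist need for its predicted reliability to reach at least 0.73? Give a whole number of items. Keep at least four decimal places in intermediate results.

r_full = 2(0.46)/(1 + 0.46) = 0.6301
Solve Spearman-Brown for n: n = 0.73(1 − 0.6301) / [0.6301(1 − 0.73)] = 1.5872
Required items = 1.5872 × 56 = 88.88, so 89 items.

89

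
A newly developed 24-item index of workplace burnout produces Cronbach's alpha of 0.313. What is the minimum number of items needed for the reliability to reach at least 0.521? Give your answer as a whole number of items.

n = 0.521 × (1 − 0.313) / [ 0.313 × (1 − 0.521) ]
n = 0.357927 / 0.149927 ≈ 2.3873
So the test needs 2.3873 × 24 ≈ 57.30 items; rounding up, 58.

58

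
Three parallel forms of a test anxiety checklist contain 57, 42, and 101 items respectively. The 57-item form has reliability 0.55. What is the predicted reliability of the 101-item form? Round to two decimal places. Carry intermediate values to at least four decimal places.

Only the ratio of lengths matters: n = 101/57 = 1.7719
r_{101} = n·r / (1 + (n − 1)·r) = 0.9745 / 1.4245 ≈ 0.6841

0.68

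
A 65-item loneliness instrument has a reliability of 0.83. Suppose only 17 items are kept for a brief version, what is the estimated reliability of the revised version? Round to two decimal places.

0.56

The new length is 17/65 = 0.2615 times the old.
Spearman-Brown: r_new = n·r / (1 + (n − 1)·r)
r_new = 0.2615·0.83 / [1 + (0.2615 − 1)·0.83]
     = 0.2170 / 0.3870 = 0.5607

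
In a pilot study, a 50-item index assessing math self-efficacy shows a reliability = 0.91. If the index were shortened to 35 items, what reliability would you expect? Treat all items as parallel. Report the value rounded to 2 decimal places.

n = 35/50 = 0.7
r_new = 0.7·0.91 / [1 + (0.7 − 1)·0.91]
r_new = 0.6370 / 0.7270 ≈ 0.8762

0.88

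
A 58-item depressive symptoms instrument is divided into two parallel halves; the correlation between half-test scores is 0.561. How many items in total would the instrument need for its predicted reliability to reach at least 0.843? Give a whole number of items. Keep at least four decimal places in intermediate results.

r_full = 2(0.561)/(1 + 0.561) = 0.7188
Solve Spearman-Brown for n: n = 0.843(1 − 0.7188) / [0.7188(1 − 0.843)] = 2.1006
Items = 2.1006 × 58 ≈ 121.83 → 122

122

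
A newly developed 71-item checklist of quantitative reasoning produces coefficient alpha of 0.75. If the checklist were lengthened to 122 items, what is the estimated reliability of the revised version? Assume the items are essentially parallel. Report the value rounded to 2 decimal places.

0.84

The new length is 122/71 = 1.7183 times the old.
r_new = (1.7183 × 0.75) / (1 + (1.7183 − 1) × 0.75)
     = 1.2887 / 1.5387 = 0.8375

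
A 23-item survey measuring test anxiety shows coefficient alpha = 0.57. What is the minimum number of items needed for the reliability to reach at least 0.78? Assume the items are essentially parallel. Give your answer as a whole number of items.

62

n = 0.78(1 − 0.57) / [0.57(1 − 0.78)]
  = 0.3354 / 0.1254 = 2.6746
2.6746 × 23 = 61.52 → 62 items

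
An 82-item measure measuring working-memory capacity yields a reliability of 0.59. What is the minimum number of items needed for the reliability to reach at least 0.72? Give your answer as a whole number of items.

147

n = [0.72 × 0.41] / [0.59 × 0.28]
  = 0.2952 / 0.1652 = 1.7869
1.7869 × 82 = 146.53 → 147 items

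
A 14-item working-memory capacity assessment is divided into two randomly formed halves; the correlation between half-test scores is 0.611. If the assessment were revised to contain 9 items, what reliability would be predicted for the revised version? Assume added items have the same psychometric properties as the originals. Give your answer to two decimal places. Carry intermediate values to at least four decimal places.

Full-test reliability from the split-half r: r_full = 2(0.611)/(1 + 0.611) = 0.7585
Then adjust to 9 items: n = 9/14 = 0.6429
r_new = n·r_full / (1 + (n − 1)·r_full) = 0.4876 / 0.7291 ≈ 0.6688

0.67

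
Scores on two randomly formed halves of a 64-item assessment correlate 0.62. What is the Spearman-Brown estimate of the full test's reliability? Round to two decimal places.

Each half is half the length of the full test, so the full test is n = 2 times a half.
r_full = 2r_hh / (1 + r_hh) = 2 × 0.62 / (1 + 0.62)
r_full = 1.2400 / 1.6200 ≈ 0.7654

0.77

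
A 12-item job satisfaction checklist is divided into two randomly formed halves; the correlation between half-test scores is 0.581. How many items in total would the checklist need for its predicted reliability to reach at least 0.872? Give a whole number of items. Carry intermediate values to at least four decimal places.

Corrected full-test reliability: r_full = 2 × 0.581 / (1 + 0.581) ≈ 0.7350
Solve Spearman-Brown for n: n = 0.872(1 − 0.7350) / [0.7350(1 − 0.872)] = 2.4562
Required items = 2.4562 × 12 = 29.47, so 30 items.

30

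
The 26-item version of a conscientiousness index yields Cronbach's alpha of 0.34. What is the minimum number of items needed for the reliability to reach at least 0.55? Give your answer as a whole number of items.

62

n = 0.55 × (1 − 0.34) / [ 0.34 × (1 − 0.55) ]
  = 0.3630 / 0.1530 = 2.3725
So the test needs 2.3725 × 26 ≈ 61.69 items; rounding up, 62.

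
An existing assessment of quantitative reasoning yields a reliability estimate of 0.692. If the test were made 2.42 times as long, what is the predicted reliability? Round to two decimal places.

By Spearman-Brown, r_new = n r / (1 + (n − 1) r).
r_new = (2.42 × 0.692) / (1 + (2.42 − 1) × 0.692)
     = 1.6746 / 1.9826 = 0.8446

0.84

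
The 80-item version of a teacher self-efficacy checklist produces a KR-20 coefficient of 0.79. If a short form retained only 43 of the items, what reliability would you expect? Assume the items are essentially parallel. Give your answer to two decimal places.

0.67

n = 43/80 = 0.5375
By Spearman-Brown, r_new = n r / (1 + (n − 1) r).
r_new = 0.5375·0.79 / [1 + (0.5375 − 1)·0.79]
     = 0.4246 / 0.6346 = 0.6691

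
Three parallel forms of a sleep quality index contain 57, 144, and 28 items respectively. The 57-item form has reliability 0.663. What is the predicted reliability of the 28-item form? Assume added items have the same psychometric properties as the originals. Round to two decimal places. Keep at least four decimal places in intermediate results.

0.49

Only the ratio of lengths matters: n = 28/57 = 0.4912
r_{28} = n·r / (1 + (n − 1)·r) = 0.3257 / 0.6627 ≈ 0.4915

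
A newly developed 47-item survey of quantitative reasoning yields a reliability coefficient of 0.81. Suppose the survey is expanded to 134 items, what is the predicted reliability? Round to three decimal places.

0.924

n = 134/47 = 2.8511
By Spearman-Brown, r_new = n r / (1 + (n − 1) r).
r_new = (2.8511 × 0.81) / (1 + (2.8511 − 1) × 0.81)
     = 2.3094 / 2.4994 = 0.9240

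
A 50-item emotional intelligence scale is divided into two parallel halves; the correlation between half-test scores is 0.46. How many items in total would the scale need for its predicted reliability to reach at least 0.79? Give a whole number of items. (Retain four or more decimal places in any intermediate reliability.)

111

r_full = 2(0.46)/(1 + 0.46) = 0.6301
n = r_tgt(1 − r_full) / [r_full(1 − r_tgt)] = 0.79 × 0.3699 / (0.6301 × 0.21) ≈ 2.2084
Required items = 2.2084 × 50 = 110.42, so 111 items.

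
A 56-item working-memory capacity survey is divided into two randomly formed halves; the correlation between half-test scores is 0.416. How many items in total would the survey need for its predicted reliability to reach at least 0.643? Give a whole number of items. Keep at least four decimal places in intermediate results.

Corrected full-test reliability: r_full = 2 × 0.416 / (1 + 0.416) ≈ 0.5876
n = r_tgt(1 − r_full) / [r_full(1 − r_tgt)] = 0.643 × 0.4124 / (0.5876 × 0.357) ≈ 1.2641
Required items = 1.2641 × 56 = 70.79, so 71 items.

71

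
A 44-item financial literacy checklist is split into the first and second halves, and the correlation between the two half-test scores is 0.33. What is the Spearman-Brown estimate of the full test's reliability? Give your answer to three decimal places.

0.496

r_full = 2(0.33) / (1 + 0.33)
       = 0.6600 / 1.3300 = 0.4962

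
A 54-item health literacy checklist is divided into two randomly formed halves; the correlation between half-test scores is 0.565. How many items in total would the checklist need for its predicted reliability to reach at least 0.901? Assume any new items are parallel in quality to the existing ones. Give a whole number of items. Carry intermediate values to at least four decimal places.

190

Corrected full-test reliability: r_full = 2 × 0.565 / (1 + 0.565) ≈ 0.7220
n = r_tgt(1 − r_full) / [r_full(1 − r_tgt)] = 0.901 × 0.2780 / (0.7220 × 0.099) ≈ 3.5043
Items = 3.5043 × 54 ≈ 189.23 → 190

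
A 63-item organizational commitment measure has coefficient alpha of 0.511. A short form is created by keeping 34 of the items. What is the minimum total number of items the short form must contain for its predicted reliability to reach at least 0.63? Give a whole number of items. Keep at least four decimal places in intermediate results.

103

Short-form reliability: n = 34/63 = 0.5397; r_34 = n·r/(1+(n−1)r) ≈ 0.3606
Length factor from the short form to reach 0.63: n' = 0.63(1 − 0.3606) / [0.3606(1 − 0.63)] ≈ 3.0192
Total items = 3.0192 × 34 = 102.65, rounded up to 103.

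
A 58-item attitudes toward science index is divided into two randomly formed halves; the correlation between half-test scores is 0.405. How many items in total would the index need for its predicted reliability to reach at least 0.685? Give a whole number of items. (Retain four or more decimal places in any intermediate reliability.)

Corrected full-test reliability: r_full = 2 × 0.405 / (1 + 0.405) ≈ 0.5765
n = r_tgt(1 − r_full) / [r_full(1 − r_tgt)] = 0.685 × 0.4235 / (0.5765 × 0.315) ≈ 1.5975
Items = 1.5975 × 58 ≈ 92.66 → 93

93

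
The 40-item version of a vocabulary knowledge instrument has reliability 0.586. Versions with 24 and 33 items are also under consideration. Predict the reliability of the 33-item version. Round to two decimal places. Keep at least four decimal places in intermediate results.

The 24-item form is not needed; work directly from the 40-item form with n = 33/40 = 0.8250.
r_{33} = n·r / (1 + (n − 1)·r) = 0.4834 / 0.8974 ≈ 0.5387

0.54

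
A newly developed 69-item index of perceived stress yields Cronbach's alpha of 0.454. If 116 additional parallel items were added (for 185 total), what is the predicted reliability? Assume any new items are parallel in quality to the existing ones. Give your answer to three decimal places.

0.690

The new length is 185/69 = 2.6812 times the old.
r_new = 2.6812·0.454 / [1 + (2.6812 − 1)·0.454]
r_new = 1.2173 / 1.7633 ≈ 0.6904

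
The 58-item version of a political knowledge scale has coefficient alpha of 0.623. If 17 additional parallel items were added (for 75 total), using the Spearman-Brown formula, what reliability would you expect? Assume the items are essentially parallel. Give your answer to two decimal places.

0.68

The new length is 75/58 = 1.2931 times the old.
r_new = (1.2931 × 0.623) / (1 + (1.2931 − 1) × 0.623)
r_new = 0.8056 / 1.1826 ≈ 0.6812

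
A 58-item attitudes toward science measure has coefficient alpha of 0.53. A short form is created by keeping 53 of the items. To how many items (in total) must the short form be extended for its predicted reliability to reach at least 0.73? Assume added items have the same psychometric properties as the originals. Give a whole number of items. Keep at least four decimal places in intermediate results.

140

First, r for the 53-item form: n = 53/58 = 0.9138, so r_53 = 0.9138·0.53/(1 + (0.9138 − 1)·0.53) = 0.5075
Then solve for n' with r_old = 0.5075, r_target = 0.73: n' = 0.73(1 − 0.5075)/[0.5075(1 − 0.73)] = 2.6238
Total items = 2.6238 × 53 = 139.06, rounded up to 140.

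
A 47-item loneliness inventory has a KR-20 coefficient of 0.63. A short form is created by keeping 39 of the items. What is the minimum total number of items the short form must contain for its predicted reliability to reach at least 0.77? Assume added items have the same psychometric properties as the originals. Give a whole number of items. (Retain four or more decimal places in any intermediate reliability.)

93

First, r for the 39-item form: n = 39/47 = 0.8298, so r_39 = 0.8298·0.63/(1 + (0.8298 − 1)·0.63) = 0.5856
Then solve for n' with r_old = 0.5856, r_target = 0.77: n' = 0.77(1 − 0.5856)/[0.5856(1 − 0.77)] = 2.3691
Items = 2.3691 × 39 ≈ 92.39 → 93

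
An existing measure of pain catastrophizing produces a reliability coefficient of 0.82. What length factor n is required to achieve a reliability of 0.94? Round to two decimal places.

3.44

Invert Spearman-Brown to solve for n:
n = r*(1 − r) / [ r (1 − r*) ]
n = 0.94 × (1 − 0.82) / [ 0.82 × (1 − 0.94) ]
  = 0.1692 / 0.0492 = 3.4390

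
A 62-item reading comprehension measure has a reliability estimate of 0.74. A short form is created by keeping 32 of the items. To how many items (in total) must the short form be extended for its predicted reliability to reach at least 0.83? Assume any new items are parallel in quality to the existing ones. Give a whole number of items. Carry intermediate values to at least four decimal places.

107

Short-form reliability: n = 32/62 = 0.5161; r_32 = n·r/(1+(n−1)r) ≈ 0.5950
Then solve for n' with r_old = 0.5950, r_target = 0.83: n' = 0.83(1 − 0.5950)/[0.5950(1 − 0.83)] = 3.3233
Total items = 3.3233 × 32 = 106.35, rounded up to 107.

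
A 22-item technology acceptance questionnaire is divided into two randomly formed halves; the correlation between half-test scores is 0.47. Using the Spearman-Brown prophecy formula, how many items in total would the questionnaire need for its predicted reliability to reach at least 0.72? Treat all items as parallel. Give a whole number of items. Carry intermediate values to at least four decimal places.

32

r_full = 2(0.47)/(1 + 0.47) = 0.6395
Solve Spearman-Brown for n: n = 0.72(1 − 0.6395) / [0.6395(1 − 0.72)] = 1.4496
Required items = 1.4496 × 22 = 31.89, so 32 items.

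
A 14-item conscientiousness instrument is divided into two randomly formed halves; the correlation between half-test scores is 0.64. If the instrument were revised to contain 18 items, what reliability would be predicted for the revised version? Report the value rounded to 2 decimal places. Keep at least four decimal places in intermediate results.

First correct the split-half correlation to full-test reliability: r_full = 2 × 0.64 / (1 + 0.64) ≈ 0.7805
Then adjust to 18 items: n = 18/14 = 1.2857
r_new = n·r_full / (1 + (n − 1)·r_full) = 1.0035 / 1.2230 ≈ 0.8205

0.82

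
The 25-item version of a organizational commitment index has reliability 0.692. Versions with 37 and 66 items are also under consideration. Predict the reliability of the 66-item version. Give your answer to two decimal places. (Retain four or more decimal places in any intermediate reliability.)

0.86

The 37-item form is not needed; work directly from the 25-item form with n = 66/25 = 2.6400.
r_{66} = n·r / (1 + (n − 1)·r) = 1.8269 / 2.1349 ≈ 0.8557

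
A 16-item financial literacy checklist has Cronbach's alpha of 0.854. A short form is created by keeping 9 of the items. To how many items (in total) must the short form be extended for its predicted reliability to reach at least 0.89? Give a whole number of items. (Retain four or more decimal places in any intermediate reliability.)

23

First, r for the 9-item form: n = 9/16 = 0.5625, so r_9 = 0.5625·0.854/(1 + (0.5625 − 1)·0.854) = 0.7669
Then solve for n' with r_old = 0.7669, r_target = 0.89: n' = 0.89(1 − 0.7669)/[0.7669(1 − 0.89)] = 2.4592
Total items = 2.4592 × 9 = 22.13, rounded up to 23.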